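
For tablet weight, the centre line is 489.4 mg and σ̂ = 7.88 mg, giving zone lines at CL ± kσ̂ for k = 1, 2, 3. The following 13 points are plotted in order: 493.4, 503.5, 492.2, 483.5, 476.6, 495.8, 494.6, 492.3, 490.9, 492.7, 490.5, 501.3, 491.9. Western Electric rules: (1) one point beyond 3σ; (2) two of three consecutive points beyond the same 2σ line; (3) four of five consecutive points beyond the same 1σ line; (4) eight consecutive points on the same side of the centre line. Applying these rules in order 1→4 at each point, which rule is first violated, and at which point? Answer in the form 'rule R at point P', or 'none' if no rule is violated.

Zone of each point (C = within 1σ̂, B = 1σ̂–2σ̂, A = 2σ̂–3σ̂, * = beyond 3σ̂; sign = side of CL): 1:+C, 2:+B, 3:+C, 4:-C, 5:-B, 6:+C, 7:+C, 8:+C, 9:+C, 10:+C, 11:+C, 12:+B, 13:+C
Rule 4 (eight consecutive points on the same side of the centre line) is satisfied at point 13.

rule 4 at point 13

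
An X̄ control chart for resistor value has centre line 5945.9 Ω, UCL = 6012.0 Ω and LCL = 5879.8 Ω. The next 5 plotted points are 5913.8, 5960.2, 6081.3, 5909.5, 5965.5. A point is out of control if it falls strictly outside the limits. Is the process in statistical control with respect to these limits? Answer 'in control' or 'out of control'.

Compare each point to [5879.8, 6012.0]: sample 3 = 6081.3 > UCL.

out of control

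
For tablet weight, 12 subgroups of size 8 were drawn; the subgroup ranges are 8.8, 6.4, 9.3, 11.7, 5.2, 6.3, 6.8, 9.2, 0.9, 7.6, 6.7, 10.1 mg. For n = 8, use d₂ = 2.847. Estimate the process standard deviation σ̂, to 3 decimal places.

R̄ = (8.8 + 6.4 + 9.3 + 11.7 + 5.2 + 6.3 + 6.8 + 9.2 + 0.9 + 7.6 + 6.7 + 10.1) / 12 = 7.4167
σ̂ = R̄ / d₂ = 7.4167 / 2.847 = 2.6051

2.605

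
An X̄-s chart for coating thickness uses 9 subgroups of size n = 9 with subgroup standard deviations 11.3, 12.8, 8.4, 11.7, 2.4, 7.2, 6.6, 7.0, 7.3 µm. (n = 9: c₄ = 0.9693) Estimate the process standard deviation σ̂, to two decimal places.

8.56

s̄ = (11.3 + 12.8 + 8.4 + 11.7 + 2.4 + 7.2 + 6.6 + 7.0 + 7.3) / 9 = 8.3000
σ̂ = s̄ / c₄ = 8.3000 / 0.9693 = 8.5629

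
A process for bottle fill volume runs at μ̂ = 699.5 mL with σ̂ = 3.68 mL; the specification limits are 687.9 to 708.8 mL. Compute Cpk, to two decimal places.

0.84

Cpu = (USL − μ̂) / (3σ̂) = (708.8 − 699.5) / (3 × 3.68) = 0.8424; Cpl = (μ̂ − LSL) / (3σ̂) = (699.5 − 687.9) / (3 × 3.68) = 1.0507; Cpk = min(Cpu, Cpl) = 0.8424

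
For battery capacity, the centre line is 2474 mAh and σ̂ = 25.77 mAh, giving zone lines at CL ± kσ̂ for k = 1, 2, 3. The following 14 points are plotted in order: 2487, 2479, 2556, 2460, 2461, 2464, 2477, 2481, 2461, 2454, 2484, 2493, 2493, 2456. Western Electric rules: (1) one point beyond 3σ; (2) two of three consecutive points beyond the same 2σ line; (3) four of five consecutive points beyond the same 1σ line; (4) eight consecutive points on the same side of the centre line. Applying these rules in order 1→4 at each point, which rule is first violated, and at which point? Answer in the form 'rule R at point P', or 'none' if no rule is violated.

rule 1 at point 3

Zone of each point (C = within 1σ̂, B = 1σ̂–2σ̂, A = 2σ̂–3σ̂, * = beyond 3σ̂; sign = side of CL): 1:+C, 2:+C, 3:+*, 4:-C, 5:-C, 6:-C, 7:+C, 8:+C, 9:-C, 10:-C, 11:+C, 12:+C, 13:+C, 14:-C
Rule 1 (one point beyond the 3σ limits) is satisfied at point 3.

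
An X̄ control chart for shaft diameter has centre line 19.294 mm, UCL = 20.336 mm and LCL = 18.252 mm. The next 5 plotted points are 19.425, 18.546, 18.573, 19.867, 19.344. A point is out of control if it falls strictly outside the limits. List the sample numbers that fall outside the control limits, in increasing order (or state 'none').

none

All 5 points lie within [18.252, 20.336].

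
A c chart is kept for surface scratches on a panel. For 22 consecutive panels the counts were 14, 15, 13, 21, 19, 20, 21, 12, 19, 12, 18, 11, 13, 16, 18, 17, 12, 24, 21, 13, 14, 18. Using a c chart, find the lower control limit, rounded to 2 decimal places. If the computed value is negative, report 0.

c̄ = (14 + 15 + 13 + 21 + 19 + 20 + 21 + 12 + 19 + 12 + 18 + 11 + 13 + 16 + 18 + 17 + 12 + 24 + 21 + 13 + 14 + 18) / 22 = 361 / 22 = 16.4091
LCL = c̄ − 3√c̄ = 16.4091 − 3 × 4.0508 = 4.2567

4.26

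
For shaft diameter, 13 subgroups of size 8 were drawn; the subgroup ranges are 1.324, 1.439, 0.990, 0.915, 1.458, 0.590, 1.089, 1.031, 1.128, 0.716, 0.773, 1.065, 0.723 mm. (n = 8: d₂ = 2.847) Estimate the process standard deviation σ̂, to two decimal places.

0.36

R̄ = (1.324 + 1.439 + 0.990 + 0.915 + 1.458 + 0.590 + 1.089 + 1.031 + 1.128 + 0.716 + 0.773 + 1.065 + 0.723) / 13 = 1.0185
σ̂ = R̄ / d₂ = 1.0185 / 2.847 = 0.3578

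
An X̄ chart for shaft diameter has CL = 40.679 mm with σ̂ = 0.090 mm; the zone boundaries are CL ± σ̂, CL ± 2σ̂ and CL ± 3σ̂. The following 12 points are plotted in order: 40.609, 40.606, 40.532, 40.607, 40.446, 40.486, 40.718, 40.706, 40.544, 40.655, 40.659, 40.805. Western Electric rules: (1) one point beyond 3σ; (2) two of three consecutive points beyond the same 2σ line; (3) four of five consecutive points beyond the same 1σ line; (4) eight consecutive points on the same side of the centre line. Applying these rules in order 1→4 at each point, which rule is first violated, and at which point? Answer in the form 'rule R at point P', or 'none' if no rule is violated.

rule 2 at point 6

Zone of each point (C = within 1σ̂, B = 1σ̂–2σ̂, A = 2σ̂–3σ̂, * = beyond 3σ̂; sign = side of CL): 1:-C, 2:-C, 3:-B, 4:-C, 5:-A, 6:-A, 7:+C, 8:+C, 9:-B, 10:-C, 11:-C, 12:+B
Rule 2 (two of three consecutive points beyond the same 2σ limit) is satisfied at point 6.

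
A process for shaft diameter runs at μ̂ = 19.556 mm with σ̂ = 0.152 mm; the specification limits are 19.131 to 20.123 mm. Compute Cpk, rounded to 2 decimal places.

Cpu = (USL − μ̂) / (3σ̂) = (20.123 − 19.556) / (3 × 0.152) = 1.2434; Cpl = (μ̂ − LSL) / (3σ̂) = (19.556 − 19.131) / (3 × 0.152) = 0.9320; Cpk = min(Cpu, Cpl) = 0.9320

0.93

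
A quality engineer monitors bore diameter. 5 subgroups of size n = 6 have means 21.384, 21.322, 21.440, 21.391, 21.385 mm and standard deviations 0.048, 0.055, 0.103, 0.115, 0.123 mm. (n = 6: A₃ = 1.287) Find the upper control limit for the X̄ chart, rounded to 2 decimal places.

21.50

X̄̄ = (21.384 + 21.322 + 21.440 + 21.391 + 21.385) / 5 = 21.3844
s̄ = (0.048 + 0.055 + 0.103 + 0.115 + 0.123) / 5 = 0.0888
UCL = X̄̄ + A₃·s̄ = 21.3844 + 1.287 × 0.0888 = 21.4987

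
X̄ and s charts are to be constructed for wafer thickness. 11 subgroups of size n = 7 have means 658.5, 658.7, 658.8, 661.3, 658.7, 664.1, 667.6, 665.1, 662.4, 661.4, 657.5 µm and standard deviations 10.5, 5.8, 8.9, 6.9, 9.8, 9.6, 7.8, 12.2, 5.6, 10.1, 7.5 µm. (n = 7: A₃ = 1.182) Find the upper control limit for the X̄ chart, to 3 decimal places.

X̄̄ = (658.5 + 658.7 + 658.8 + 661.3 + 658.7 + 664.1 + 667.6 + 665.1 + 662.4 + 661.4 + 657.5) / 11 = 661.2818
s̄ = (10.5 + 5.8 + 8.9 + 6.9 + 9.8 + 9.6 + 7.8 + 12.2 + 5.6 + 10.1 + 7.5) / 11 = 8.6091
UCL = X̄̄ + A₃·s̄ = 661.2818 + 1.182 × 8.6091 = 671.4578

671.458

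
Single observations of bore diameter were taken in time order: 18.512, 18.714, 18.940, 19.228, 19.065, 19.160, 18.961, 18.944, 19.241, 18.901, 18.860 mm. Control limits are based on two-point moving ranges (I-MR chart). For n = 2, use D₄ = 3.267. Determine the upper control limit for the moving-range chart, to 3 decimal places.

Moving ranges: 0.202, 0.226, 0.288, 0.163, 0.095, 0.199, 0.017, 0.297, 0.340, 0.041; M̄R̄ = 1.8680 / 10 = 0.1868
UCL_MR = D₄·M̄R̄ = 3.267 × 0.1868 = 0.6103

0.610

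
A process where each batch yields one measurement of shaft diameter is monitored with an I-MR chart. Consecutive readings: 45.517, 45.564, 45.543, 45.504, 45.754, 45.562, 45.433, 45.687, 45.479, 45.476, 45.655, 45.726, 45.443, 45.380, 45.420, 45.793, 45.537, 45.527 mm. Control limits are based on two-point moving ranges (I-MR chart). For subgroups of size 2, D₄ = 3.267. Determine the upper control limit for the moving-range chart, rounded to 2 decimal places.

Moving ranges: 0.047, 0.021, 0.039, 0.250, 0.192, 0.129, 0.254, 0.208, 0.003, 0.179, 0.071, 0.283, 0.063, 0.040, 0.373, 0.256, 0.010; M̄R̄ = 2.4180 / 17 = 0.1422
UCL_MR = D₄·M̄R̄ = 3.267 × 0.1422 = 0.4647

0.46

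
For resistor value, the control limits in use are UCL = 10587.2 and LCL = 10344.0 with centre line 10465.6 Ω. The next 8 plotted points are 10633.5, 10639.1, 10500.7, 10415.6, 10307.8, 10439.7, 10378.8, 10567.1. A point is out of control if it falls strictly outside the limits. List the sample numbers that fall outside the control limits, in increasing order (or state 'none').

1, 2, 5

Compare each point to [10344.0, 10587.2]: sample 1 = 10633.5 > UCL; sample 2 = 10639.1 > UCL; sample 5 = 10307.8 < LCL.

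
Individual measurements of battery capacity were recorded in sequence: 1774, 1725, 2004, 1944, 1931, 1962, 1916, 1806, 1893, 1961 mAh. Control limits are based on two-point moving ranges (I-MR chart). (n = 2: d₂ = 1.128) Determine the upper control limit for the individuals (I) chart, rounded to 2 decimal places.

X̄ = (1774 + 1725 + 2004 + 1944 + 1931 + 1962 + 1916 + 1806 + 1893 + 1961) / 10 = 1891.6000
Moving ranges: 49, 279, 60, 13, 31, 46, 110, 87, 68; M̄R̄ = 743.0000 / 9 = 82.5556
UCL = X̄ + 3·M̄R̄/d₂ = 1891.6000 + 3 × 82.5556 / 1.128 = 2111.1626

2111.16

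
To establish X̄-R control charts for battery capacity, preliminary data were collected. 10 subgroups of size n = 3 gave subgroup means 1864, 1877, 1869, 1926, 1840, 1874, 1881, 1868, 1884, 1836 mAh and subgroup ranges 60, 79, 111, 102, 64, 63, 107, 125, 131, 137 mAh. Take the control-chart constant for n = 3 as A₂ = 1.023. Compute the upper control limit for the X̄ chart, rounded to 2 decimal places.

X̄̄ = (1864 + 1877 + 1869 + 1926 + 1840 + 1874 + 1881 + 1868 + 1884 + 1836) / 10 = 18719.0000 / 10 = 1871.9000
R̄ = (60 + 79 + 111 + 102 + 64 + 63 + 107 + 125 + 131 + 137) / 10 = 979.0000 / 10 = 97.9000
UCL = X̄̄ + A₂·R̄ = 1871.9000 + 1.023 × 97.9000 = 1972.0517

1972.05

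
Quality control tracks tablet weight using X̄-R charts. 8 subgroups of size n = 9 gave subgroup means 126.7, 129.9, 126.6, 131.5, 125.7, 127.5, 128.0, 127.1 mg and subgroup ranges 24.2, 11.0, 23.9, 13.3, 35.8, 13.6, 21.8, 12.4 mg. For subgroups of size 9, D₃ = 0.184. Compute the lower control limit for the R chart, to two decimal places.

R̄ = (24.2 + 11.0 + 23.9 + 13.3 + 35.8 + 13.6 + 21.8 + 12.4) / 8 = 156.0000 / 8 = 19.5000
LCL_R = D₃·R̄ = 0.184 × 19.5000 = 3.5880

3.59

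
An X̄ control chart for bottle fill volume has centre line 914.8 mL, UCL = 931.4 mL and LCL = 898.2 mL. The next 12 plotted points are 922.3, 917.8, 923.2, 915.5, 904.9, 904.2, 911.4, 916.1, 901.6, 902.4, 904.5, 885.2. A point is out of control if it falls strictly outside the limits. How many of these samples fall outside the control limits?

Compare each point to [898.2, 931.4]: sample 12 = 885.2 < LCL.

1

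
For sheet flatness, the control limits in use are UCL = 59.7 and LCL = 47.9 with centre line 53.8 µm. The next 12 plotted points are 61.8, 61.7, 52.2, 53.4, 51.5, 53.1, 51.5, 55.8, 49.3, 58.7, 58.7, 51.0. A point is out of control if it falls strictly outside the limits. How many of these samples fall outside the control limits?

2

Compare each point to [47.9, 59.7]: sample 1 = 61.8 > UCL; sample 2 = 61.7 > UCL.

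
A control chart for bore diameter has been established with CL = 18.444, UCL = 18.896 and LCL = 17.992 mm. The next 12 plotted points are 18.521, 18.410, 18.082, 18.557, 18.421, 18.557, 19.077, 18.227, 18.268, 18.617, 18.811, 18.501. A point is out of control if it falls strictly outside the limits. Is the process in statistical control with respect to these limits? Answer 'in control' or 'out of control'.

Compare each point to [17.992, 18.896]: sample 7 = 19.077 > UCL.

out of control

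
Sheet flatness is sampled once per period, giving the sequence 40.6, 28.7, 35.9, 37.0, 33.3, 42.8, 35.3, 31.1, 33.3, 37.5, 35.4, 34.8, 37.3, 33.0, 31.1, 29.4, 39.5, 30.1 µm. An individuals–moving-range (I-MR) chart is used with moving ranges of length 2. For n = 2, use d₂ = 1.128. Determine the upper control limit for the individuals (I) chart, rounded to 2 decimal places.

47.94

X̄ = (40.6 + 28.7 + 35.9 + 37.0 + 33.3 + 42.8 + 35.3 + 31.1 + 33.3 + 37.5 + 35.4 + 34.8 + 37.3 + 33.0 + 31.1 + 29.4 + 39.5 + 30.1) / 18 = 34.7833
Moving ranges: 11.9, 7.2, 1.1, 3.7, 9.5, 7.5, 4.2, 2.2, 4.2, 2.1, 0.6, 2.5, 4.3, 1.9, 1.7, 10.1, 9.4; M̄R̄ = 84.1000 / 17 = 4.9471
UCL = X̄ + 3·M̄R̄/d₂ = 34.7833 + 3 × 4.9471 / 1.128 = 47.9404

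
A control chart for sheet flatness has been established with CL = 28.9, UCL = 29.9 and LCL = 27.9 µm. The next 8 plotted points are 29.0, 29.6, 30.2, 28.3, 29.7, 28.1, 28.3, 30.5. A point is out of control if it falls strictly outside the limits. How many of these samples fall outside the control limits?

2

Compare each point to [27.9, 29.9]: sample 3 = 30.2 > UCL; sample 8 = 30.5 > UCL.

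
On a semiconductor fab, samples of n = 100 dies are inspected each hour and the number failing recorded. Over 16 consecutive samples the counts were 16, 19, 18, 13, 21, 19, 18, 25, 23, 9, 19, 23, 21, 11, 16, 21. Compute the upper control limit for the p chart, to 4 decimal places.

0.2984

p̄ = Σdᵢ / (k·n) = 292 / (16 × 100) = 0.18250
UCL = p̄ + 3·√(p̄(1−p̄)/n) = 0.18250 + 3 × √(0.18250×0.81750/100) = 0.18250 + 3 × 0.03863 = 0.29838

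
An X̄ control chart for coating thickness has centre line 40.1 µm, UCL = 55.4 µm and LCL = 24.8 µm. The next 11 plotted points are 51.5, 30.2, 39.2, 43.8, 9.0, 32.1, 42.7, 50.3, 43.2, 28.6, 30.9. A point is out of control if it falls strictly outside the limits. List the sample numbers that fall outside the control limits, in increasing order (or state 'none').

Compare each point to [24.8, 55.4]: sample 5 = 9.0 < LCL.

5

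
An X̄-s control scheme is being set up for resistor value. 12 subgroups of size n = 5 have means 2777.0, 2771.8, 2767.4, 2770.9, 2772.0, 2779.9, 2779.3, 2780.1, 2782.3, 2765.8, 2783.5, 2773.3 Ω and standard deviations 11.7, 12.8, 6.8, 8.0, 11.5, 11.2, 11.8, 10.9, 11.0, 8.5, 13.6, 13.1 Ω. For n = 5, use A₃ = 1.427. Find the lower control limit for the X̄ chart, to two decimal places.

X̄̄ = (2777.0 + 2771.8 + 2767.4 + 2770.9 + 2772.0 + 2779.9 + 2779.3 + 2780.1 + 2782.3 + 2765.8 + 2783.5 + 2773.3) / 12 = 2775.2750
s̄ = (11.7 + 12.8 + 6.8 + 8.0 + 11.5 + 11.2 + 11.8 + 10.9 + 11.0 + 8.5 + 13.6 + 13.1) / 12 = 10.9083
LCL = X̄̄ − A₃·s̄ = 2775.2750 − 1.427 × 10.9083 = 2759.7088

2759.71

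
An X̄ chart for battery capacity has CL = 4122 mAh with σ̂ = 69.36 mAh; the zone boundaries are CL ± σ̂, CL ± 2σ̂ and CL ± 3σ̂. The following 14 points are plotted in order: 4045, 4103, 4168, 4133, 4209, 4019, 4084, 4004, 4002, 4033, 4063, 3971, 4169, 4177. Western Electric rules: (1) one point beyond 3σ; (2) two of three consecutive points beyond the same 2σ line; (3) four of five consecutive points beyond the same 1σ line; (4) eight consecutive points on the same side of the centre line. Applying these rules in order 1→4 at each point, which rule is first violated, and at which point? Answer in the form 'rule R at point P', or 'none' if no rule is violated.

Zone of each point (C = within 1σ̂, B = 1σ̂–2σ̂, A = 2σ̂–3σ̂, * = beyond 3σ̂; sign = side of CL): 1:-B, 2:-C, 3:+C, 4:+C, 5:+B, 6:-B, 7:-C, 8:-B, 9:-B, 10:-B, 11:-C, 12:-A, 13:+C, 14:+C
Rule 3 (four of five consecutive points beyond the same 1σ limit) is satisfied at point 10.

rule 3 at point 10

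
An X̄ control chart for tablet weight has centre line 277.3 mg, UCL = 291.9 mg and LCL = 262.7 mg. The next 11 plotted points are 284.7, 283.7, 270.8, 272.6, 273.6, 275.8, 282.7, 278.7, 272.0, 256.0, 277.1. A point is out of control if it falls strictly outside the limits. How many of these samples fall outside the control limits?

1

Compare each point to [262.7, 291.9]: sample 10 = 256.0 < LCL.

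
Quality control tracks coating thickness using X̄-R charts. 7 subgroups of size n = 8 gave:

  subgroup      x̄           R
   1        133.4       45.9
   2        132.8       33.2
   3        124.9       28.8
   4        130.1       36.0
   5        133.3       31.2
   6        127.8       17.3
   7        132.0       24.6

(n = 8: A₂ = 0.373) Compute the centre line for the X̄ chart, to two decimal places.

X̄̄ = (133.4 + 132.8 + 124.9 + 130.1 + 133.3 + 127.8 + 132.0) / 7 = 914.3000 / 7 = 130.6143
CL = X̄̄ = 130.6143

130.61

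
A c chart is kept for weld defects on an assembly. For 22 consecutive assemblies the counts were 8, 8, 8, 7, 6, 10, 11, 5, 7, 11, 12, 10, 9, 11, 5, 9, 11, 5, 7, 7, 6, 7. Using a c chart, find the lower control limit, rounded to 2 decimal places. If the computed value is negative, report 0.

c̄ = (8 + 8 + 8 + 7 + 6 + 10 + 11 + 5 + 7 + 11 + 12 + 10 + 9 + 11 + 5 + 9 + 11 + 5 + 7 + 7 + 6 + 7) / 22 = 180 / 22 = 8.1818
LCL = c̄ − 3√c̄ = 8.1818 − 3 × 2.8604 = -0.3993 → 0 (cannot be negative)

0.00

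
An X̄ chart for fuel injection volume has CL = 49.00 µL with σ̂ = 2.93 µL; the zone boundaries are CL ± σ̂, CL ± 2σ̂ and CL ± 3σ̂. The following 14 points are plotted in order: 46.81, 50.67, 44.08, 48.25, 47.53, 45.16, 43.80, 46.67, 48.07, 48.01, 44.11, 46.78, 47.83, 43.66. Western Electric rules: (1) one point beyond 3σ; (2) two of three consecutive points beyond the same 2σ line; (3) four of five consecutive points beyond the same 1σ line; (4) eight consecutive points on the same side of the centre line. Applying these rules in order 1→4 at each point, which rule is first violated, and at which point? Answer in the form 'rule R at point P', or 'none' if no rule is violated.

rule 4 at point 10

Zone of each point (C = within 1σ̂, B = 1σ̂–2σ̂, A = 2σ̂–3σ̂, * = beyond 3σ̂; sign = side of CL): 1:-C, 2:+C, 3:-B, 4:-C, 5:-C, 6:-B, 7:-B, 8:-C, 9:-C, 10:-C, 11:-B, 12:-C, 13:-C, 14:-B
Rule 4 (eight consecutive points on the same side of the centre line) is satisfied at point 10.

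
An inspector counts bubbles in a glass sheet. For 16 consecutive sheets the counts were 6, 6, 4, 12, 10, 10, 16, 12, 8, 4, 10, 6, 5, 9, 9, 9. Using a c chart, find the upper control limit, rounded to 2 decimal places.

17.25

c̄ = (6 + 6 + 4 + 12 + 10 + 10 + 16 + 12 + 8 + 4 + 10 + 6 + 5 + 9 + 9 + 9) / 16 = 136 / 16 = 8.5000
UCL = c̄ + 3√c̄ = 8.5000 + 3 × √8.5000 = 8.5000 + 3 × 2.9155 = 17.2464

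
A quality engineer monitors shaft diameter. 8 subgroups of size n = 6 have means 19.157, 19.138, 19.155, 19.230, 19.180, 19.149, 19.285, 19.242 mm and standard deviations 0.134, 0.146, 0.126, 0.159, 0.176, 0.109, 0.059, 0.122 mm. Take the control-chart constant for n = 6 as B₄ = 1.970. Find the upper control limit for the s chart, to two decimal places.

s̄ = (0.134 + 0.146 + 0.126 + 0.159 + 0.176 + 0.109 + 0.059 + 0.122) / 8 = 0.1289
UCL_s = B₄·s̄ = 1.970 × 0.1289 = 0.2539

0.25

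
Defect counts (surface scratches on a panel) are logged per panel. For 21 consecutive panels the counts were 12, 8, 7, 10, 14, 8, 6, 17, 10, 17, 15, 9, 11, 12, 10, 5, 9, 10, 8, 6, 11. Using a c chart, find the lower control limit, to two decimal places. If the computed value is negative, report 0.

c̄ = (12 + 8 + 7 + 10 + 14 + 8 + 6 + 17 + 10 + 17 + 15 + 9 + 11 + 12 + 10 + 5 + 9 + 10 + 8 + 6 + 11) / 21 = 215 / 21 = 10.2381
LCL = c̄ − 3√c̄ = 10.2381 − 3 × 3.1997 = 0.6390

0.64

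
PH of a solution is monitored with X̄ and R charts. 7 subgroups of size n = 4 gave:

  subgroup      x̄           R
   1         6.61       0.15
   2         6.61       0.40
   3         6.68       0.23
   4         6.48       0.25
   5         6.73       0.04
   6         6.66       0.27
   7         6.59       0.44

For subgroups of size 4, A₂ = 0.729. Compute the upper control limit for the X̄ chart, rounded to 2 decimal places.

X̄̄ = (6.61 + 6.61 + 6.68 + 6.48 + 6.73 + 6.66 + 6.59) / 7 = 46.3600 / 7 = 6.6229
R̄ = (0.15 + 0.40 + 0.23 + 0.25 + 0.04 + 0.27 + 0.44) / 7 = 1.7800 / 7 = 0.2543
UCL = X̄̄ + A₂·R̄ = 6.6229 + 0.729 × 0.2543 = 6.8082

6.81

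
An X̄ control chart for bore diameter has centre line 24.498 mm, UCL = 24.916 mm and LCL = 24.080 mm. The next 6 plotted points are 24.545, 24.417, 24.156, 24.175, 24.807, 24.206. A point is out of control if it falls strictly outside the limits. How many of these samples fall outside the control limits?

0

All 6 points lie within [24.080, 24.916].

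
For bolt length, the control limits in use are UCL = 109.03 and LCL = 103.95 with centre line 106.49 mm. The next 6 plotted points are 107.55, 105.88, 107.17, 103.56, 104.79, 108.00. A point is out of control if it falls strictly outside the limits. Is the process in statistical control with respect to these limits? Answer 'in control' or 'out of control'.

Compare each point to [103.95, 109.03]: sample 4 = 103.56 < LCL.

out of control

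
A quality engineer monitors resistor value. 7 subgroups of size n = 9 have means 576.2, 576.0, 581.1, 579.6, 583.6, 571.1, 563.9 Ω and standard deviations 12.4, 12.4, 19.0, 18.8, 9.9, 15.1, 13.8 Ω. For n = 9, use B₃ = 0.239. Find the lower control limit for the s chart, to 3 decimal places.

s̄ = (12.4 + 12.4 + 19.0 + 18.8 + 9.9 + 15.1 + 13.8) / 7 = 14.4857
LCL_s = B₃·s̄ = 0.239 × 14.4857 = 3.4621

3.462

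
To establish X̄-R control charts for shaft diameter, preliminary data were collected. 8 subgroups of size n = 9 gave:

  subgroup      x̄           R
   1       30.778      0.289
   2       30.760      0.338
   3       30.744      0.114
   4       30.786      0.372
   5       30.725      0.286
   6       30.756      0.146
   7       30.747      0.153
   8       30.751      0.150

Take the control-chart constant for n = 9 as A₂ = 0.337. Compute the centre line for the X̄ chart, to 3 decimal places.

30.756

X̄̄ = (30.778 + 30.760 + 30.744 + 30.786 + 30.725 + 30.756 + 30.747 + 30.751) / 8 = 246.0470 / 8 = 30.7559
CL = X̄̄ = 30.7559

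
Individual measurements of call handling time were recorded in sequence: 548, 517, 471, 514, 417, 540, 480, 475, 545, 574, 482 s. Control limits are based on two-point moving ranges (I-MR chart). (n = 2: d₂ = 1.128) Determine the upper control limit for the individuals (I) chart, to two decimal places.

X̄ = (548 + 517 + 471 + 514 + 417 + 540 + 480 + 475 + 545 + 574 + 482) / 11 = 505.7273
Moving ranges: 31, 46, 43, 97, 123, 60, 5, 70, 29, 92; M̄R̄ = 596.0000 / 10 = 59.6000
UCL = X̄ + 3·M̄R̄/d₂ = 505.7273 + 3 × 59.6000 / 1.128 = 664.2379

664.24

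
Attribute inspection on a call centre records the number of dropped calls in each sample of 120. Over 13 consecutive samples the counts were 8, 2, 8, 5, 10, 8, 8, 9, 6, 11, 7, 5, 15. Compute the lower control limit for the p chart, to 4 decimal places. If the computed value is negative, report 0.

p̄ = Σdᵢ / (k·n) = 102 / (13 × 120) = 0.06538
LCL = p̄ − 3·√(p̄(1−p̄)/n) = 0.06538 − 3 × 0.02257 = -0.00231 → 0 (negative, so LCL = 0)

0.0000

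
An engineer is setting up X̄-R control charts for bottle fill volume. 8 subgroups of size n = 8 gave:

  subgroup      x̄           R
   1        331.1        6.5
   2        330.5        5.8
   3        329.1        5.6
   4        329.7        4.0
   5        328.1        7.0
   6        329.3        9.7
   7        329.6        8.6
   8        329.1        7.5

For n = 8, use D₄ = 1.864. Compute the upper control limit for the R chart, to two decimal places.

12.75

R̄ = (6.5 + 5.8 + 5.6 + 4.0 + 7.0 + 9.7 + 8.6 + 7.5) / 8 = 54.7000 / 8 = 6.8375
UCL_R = D₄·R̄ = 1.864 × 6.8375 = 12.7451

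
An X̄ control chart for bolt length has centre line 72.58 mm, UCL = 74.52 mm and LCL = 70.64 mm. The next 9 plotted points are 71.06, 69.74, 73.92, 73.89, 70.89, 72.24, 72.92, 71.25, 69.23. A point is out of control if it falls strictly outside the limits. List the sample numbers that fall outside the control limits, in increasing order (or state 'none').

Compare each point to [70.64, 74.52]: sample 2 = 69.74 < LCL; sample 9 = 69.23 < LCL.

2, 9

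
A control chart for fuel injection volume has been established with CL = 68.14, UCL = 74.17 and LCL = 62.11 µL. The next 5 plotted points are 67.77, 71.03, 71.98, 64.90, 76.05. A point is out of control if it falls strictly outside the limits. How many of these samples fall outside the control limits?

Compare each point to [62.11, 74.17]: sample 5 = 76.05 > UCL.

1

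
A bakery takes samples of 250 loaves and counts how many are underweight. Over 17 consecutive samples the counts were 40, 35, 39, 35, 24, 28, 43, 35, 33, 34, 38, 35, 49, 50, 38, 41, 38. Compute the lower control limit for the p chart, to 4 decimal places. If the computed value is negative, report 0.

0.0818

p̄ = Σdᵢ / (k·n) = 635 / (17 × 250) = 0.14941
LCL = p̄ − 3·√(p̄(1−p̄)/n) = 0.14941 − 3 × 0.02255 = 0.08177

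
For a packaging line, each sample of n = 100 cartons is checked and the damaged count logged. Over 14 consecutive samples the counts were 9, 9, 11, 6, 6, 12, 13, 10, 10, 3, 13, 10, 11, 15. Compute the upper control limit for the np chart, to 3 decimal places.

18.800

p̄ = Σdᵢ / (k·n) = 138 / (14 × 100) = 0.09857
UCL = np̄ + 3·√(np̄(1−p̄)) = 9.8571 + 3 × √(9.8571×0.90143) = 9.8571 + 3 × 2.9809 = 18.7997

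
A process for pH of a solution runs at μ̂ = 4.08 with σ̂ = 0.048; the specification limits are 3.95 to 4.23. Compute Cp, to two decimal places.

0.97

Cp = (USL − LSL) / (6σ̂) = (4.23 − 3.95) / (6 × 0.048) = 0.2800 / 0.2880 = 0.9722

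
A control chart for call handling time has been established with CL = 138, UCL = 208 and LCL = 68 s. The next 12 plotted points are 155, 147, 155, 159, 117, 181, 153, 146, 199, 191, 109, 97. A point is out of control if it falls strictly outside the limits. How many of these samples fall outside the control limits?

0

All 12 points lie within [68, 208].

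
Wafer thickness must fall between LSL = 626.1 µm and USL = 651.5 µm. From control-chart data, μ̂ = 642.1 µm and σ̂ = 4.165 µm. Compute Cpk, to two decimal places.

0.75

Cpu = (USL − μ̂) / (3σ̂) = (651.5 − 642.1) / (3 × 4.165) = 0.7523; Cpl = (μ̂ − LSL) / (3σ̂) = (642.1 − 626.1) / (3 × 4.165) = 1.2805; Cpk = min(Cpu, Cpl) = 0.7523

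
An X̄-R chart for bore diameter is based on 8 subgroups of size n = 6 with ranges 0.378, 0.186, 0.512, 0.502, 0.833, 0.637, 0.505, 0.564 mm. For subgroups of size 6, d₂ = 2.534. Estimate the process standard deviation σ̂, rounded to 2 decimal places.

0.20

R̄ = (0.378 + 0.186 + 0.512 + 0.502 + 0.833 + 0.637 + 0.505 + 0.564) / 8 = 0.5146
σ̂ = R̄ / d₂ = 0.5146 / 2.534 = 0.2031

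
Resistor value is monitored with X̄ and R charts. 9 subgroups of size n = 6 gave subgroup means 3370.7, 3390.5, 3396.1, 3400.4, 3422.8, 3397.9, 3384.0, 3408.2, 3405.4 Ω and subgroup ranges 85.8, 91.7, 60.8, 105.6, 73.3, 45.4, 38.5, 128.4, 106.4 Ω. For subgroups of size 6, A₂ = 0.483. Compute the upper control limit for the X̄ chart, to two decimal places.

3436.83

X̄̄ = (3370.7 + 3390.5 + 3396.1 + 3400.4 + 3422.8 + 3397.9 + 3384.0 + 3408.2 + 3405.4) / 9 = 30576.0000 / 9 = 3397.3333
R̄ = (85.8 + 91.7 + 60.8 + 105.6 + 73.3 + 45.4 + 38.5 + 128.4 + 106.4) / 9 = 735.9000 / 9 = 81.7667
UCL = X̄̄ + A₂·R̄ = 3397.3333 + 0.483 × 81.7667 = 3436.8266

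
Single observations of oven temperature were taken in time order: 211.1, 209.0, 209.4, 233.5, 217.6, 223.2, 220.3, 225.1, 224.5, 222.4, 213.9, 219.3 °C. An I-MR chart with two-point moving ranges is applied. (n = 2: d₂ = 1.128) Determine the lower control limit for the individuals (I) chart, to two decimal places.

201.60

X̄ = (211.1 + 209.0 + 209.4 + 233.5 + 217.6 + 223.2 + 220.3 + 225.1 + 224.5 + 222.4 + 213.9 + 219.3) / 12 = 219.1083
Moving ranges: 2.1, 0.4, 24.1, 15.9, 5.6, 2.9, 4.8, 0.6, 2.1, 8.5, 5.4; M̄R̄ = 72.4000 / 11 = 6.5818
LCL = X̄ − 3·M̄R̄/d₂ = 219.1083 − 3 × 6.5818 / 1.128 = 201.6035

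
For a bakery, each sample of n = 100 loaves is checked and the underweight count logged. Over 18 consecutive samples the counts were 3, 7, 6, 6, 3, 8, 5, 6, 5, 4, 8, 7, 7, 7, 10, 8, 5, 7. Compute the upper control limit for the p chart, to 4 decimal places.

p̄ = Σdᵢ / (k·n) = 112 / (18 × 100) = 0.06222
UCL = p̄ + 3·√(p̄(1−p̄)/n) = 0.06222 + 3 × √(0.06222×0.93778/100) = 0.06222 + 3 × 0.02416 = 0.13469

0.1347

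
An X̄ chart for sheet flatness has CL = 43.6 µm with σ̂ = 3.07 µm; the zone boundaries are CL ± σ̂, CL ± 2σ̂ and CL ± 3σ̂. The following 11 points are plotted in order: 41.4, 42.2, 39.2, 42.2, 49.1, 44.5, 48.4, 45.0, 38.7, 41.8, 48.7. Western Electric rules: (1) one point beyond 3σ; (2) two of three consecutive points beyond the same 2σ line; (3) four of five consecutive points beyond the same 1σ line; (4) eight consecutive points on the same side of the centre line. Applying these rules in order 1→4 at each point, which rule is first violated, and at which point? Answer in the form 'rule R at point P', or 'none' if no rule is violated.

Zone of each point (C = within 1σ̂, B = 1σ̂–2σ̂, A = 2σ̂–3σ̂, * = beyond 3σ̂; sign = side of CL): 1:-C, 2:-C, 3:-B, 4:-C, 5:+B, 6:+C, 7:+B, 8:+C, 9:-B, 10:-C, 11:+B
No rule fires across all 11 points.

none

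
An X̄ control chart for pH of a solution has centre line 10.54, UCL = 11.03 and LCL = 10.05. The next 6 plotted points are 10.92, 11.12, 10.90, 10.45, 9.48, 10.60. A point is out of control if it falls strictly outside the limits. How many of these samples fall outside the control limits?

2

Compare each point to [10.05, 11.03]: sample 2 = 11.12 > UCL; sample 5 = 9.48 < LCL.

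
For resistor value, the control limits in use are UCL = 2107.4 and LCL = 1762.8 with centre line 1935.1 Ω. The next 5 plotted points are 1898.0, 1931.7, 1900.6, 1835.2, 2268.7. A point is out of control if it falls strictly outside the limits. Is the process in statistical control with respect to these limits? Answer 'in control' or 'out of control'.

out of control

Compare each point to [1762.8, 2107.4]: sample 5 = 2268.7 > UCL.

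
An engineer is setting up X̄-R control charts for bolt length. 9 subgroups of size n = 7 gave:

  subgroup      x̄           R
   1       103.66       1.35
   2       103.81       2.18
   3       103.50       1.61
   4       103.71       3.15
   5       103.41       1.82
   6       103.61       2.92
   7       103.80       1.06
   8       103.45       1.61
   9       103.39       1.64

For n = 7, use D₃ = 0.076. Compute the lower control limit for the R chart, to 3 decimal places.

R̄ = (1.35 + 2.18 + 1.61 + 3.15 + 1.82 + 2.92 + 1.06 + 1.61 + 1.64) / 9 = 17.3400 / 9 = 1.9267
LCL_R = D₃·R̄ = 0.076 × 1.9267 = 0.1464

0.146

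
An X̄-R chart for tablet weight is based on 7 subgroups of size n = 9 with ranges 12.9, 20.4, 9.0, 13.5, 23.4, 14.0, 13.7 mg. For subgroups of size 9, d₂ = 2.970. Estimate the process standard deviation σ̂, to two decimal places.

5.14

R̄ = (12.9 + 20.4 + 9.0 + 13.5 + 23.4 + 14.0 + 13.7) / 7 = 15.2714
σ̂ = R̄ / d₂ = 15.2714 / 2.970 = 5.1419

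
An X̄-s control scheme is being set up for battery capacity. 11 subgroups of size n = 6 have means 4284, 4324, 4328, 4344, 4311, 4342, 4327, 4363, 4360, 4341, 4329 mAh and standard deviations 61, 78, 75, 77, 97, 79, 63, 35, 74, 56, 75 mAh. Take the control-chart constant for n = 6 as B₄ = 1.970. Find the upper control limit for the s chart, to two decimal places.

137.90

s̄ = (61 + 78 + 75 + 77 + 97 + 79 + 63 + 35 + 74 + 56 + 75) / 11 = 70.0000
UCL_s = B₄·s̄ = 1.970 × 70.0000 = 137.9000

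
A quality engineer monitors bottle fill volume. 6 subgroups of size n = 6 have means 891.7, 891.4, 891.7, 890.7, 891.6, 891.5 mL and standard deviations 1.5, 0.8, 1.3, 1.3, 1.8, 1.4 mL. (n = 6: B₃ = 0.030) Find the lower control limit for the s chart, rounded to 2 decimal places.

0.04

s̄ = (1.5 + 0.8 + 1.3 + 1.3 + 1.8 + 1.4) / 6 = 1.3500
LCL_s = B₃·s̄ = 0.030 × 1.3500 = 0.0405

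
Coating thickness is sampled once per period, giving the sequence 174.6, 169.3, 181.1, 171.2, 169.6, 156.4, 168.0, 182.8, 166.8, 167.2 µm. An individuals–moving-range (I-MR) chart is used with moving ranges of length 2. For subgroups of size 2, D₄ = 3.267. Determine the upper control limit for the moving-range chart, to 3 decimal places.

30.710

Moving ranges: 5.3, 11.8, 9.9, 1.6, 13.2, 11.6, 14.8, 16.0, 0.4; M̄R̄ = 84.6000 / 9 = 9.4000
UCL_MR = D₄·M̄R̄ = 3.267 × 9.4000 = 30.7098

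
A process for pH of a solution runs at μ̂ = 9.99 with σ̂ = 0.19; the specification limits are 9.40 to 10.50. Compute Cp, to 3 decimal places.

Cp = (USL − LSL) / (6σ̂) = (10.50 − 9.40) / (6 × 0.19) = 1.1000 / 1.1400 = 0.9649

0.965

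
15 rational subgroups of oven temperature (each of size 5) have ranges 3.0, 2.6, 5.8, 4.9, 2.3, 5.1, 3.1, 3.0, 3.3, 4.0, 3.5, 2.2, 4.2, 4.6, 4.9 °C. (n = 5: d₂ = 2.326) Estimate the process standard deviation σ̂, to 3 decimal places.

R̄ = (3.0 + 2.6 + 5.8 + 4.9 + 2.3 + 5.1 + 3.1 + 3.0 + 3.3 + 4.0 + 3.5 + 2.2 + 4.2 + 4.6 + 4.9) / 15 = 3.7667
σ̂ = R̄ / d₂ = 3.7667 / 2.326 = 1.6194

1.619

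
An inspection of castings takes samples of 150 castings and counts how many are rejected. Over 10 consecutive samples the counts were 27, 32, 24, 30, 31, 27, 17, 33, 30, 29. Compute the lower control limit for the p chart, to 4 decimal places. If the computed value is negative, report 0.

p̄ = Σdᵢ / (k·n) = 280 / (10 × 150) = 0.18667
LCL = p̄ − 3·√(p̄(1−p̄)/n) = 0.18667 − 3 × 0.03181 = 0.09122

0.0912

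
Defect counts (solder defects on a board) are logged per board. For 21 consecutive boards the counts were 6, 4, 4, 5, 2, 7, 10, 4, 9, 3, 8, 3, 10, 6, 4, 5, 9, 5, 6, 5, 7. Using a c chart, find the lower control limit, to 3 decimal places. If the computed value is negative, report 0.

c̄ = (6 + 4 + 4 + 5 + 2 + 7 + 10 + 4 + 9 + 3 + 8 + 3 + 10 + 6 + 4 + 5 + 9 + 5 + 6 + 5 + 7) / 21 = 122 / 21 = 5.8095
LCL = c̄ − 3√c̄ = 5.8095 − 3 × 2.4103 = -1.4214 → 0 (cannot be negative)

0.000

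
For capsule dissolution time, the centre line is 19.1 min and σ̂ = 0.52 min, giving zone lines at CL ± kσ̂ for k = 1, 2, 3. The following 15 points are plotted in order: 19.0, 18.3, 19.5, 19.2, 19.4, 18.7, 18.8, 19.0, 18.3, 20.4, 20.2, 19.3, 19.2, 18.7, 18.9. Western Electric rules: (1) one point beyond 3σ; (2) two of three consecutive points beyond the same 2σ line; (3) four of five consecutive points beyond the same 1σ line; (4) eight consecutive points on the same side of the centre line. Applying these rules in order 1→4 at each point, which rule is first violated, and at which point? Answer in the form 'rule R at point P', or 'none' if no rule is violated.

rule 2 at point 11

Zone of each point (C = within 1σ̂, B = 1σ̂–2σ̂, A = 2σ̂–3σ̂, * = beyond 3σ̂; sign = side of CL): 1:-C, 2:-B, 3:+C, 4:+C, 5:+C, 6:-C, 7:-C, 8:-C, 9:-B, 10:+A, 11:+A, 12:+C, 13:+C, 14:-C, 15:-C
Rule 2 (two of three consecutive points beyond the same 2σ limit) is satisfied at point 11.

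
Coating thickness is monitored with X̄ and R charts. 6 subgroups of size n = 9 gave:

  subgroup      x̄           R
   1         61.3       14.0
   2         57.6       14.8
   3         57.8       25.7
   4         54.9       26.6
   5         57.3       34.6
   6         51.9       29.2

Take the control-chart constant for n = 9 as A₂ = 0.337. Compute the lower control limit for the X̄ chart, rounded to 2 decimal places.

X̄̄ = (61.3 + 57.6 + 57.8 + 54.9 + 57.3 + 51.9) / 6 = 340.8000 / 6 = 56.8000
R̄ = (14.0 + 14.8 + 25.7 + 26.6 + 34.6 + 29.2) / 6 = 144.9000 / 6 = 24.1500
LCL = X̄̄ − A₂·R̄ = 56.8000 − 0.337 × 24.1500 = 48.6615

48.66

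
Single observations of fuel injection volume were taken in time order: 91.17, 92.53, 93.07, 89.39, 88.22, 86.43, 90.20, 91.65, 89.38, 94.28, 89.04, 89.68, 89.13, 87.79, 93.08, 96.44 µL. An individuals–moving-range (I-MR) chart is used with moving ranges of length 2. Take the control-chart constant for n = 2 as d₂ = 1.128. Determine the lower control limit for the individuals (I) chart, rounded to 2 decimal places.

84.10

X̄ = (91.17 + 92.53 + 93.07 + 89.39 + 88.22 + 86.43 + 90.20 + 91.65 + 89.38 + 94.28 + 89.04 + 89.68 + 89.13 + 87.79 + 93.08 + 96.44) / 16 = 90.7175
Moving ranges: 1.36, 0.54, 3.68, 1.17, 1.79, 3.77, 1.45, 2.27, 4.90, 5.24, 0.64, 0.55, 1.34, 5.29, 3.36; M̄R̄ = 37.3500 / 15 = 2.4900
LCL = X̄ − 3·M̄R̄/d₂ = 90.7175 − 3 × 2.4900 / 1.128 = 84.0952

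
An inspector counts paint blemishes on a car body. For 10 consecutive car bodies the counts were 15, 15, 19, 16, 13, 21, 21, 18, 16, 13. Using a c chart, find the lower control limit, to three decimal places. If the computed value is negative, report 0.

4.440

c̄ = (15 + 15 + 19 + 16 + 13 + 21 + 21 + 18 + 16 + 13) / 10 = 167 / 10 = 16.7000
LCL = c̄ − 3√c̄ = 16.7000 − 3 × 4.0866 = 4.4403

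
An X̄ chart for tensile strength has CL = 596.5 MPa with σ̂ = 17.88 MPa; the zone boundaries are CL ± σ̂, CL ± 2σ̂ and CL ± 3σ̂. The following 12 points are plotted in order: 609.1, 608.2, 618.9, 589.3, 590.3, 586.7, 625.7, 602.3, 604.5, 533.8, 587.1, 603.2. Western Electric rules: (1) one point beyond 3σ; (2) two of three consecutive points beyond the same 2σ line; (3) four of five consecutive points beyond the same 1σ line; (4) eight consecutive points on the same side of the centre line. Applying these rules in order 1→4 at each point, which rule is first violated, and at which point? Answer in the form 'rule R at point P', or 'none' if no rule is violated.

rule 1 at point 10

Zone of each point (C = within 1σ̂, B = 1σ̂–2σ̂, A = 2σ̂–3σ̂, * = beyond 3σ̂; sign = side of CL): 1:+C, 2:+C, 3:+B, 4:-C, 5:-C, 6:-C, 7:+B, 8:+C, 9:+C, 10:-*, 11:-C, 12:+C
Rule 1 (one point beyond the 3σ limits) is satisfied at point 10.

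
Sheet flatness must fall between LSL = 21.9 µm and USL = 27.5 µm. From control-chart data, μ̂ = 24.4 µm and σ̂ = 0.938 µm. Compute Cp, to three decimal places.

Cp = (USL − LSL) / (6σ̂) = (27.5 − 21.9) / (6 × 0.938) = 5.6000 / 5.6280 = 0.9950

0.995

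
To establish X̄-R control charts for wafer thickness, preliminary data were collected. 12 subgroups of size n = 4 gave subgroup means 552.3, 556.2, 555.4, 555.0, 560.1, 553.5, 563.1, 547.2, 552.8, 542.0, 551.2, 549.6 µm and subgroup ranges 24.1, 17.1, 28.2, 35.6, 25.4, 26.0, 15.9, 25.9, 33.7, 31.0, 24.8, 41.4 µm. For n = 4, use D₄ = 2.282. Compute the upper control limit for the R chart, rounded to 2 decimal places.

62.58

R̄ = (24.1 + 17.1 + 28.2 + 35.6 + 25.4 + 26.0 + 15.9 + 25.9 + 33.7 + 31.0 + 24.8 + 41.4) / 12 = 329.1000 / 12 = 27.4250
UCL_R = D₄·R̄ = 2.282 × 27.4250 = 62.5839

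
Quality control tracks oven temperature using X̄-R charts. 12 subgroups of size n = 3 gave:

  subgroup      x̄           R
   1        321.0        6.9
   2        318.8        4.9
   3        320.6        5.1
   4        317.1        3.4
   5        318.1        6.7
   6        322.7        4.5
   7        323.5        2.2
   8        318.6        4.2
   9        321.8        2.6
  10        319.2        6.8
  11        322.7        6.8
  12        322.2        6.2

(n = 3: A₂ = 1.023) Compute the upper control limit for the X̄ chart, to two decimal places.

X̄̄ = (321.0 + 318.8 + 320.6 + 317.1 + 318.1 + 322.7 + 323.5 + 318.6 + 321.8 + 319.2 + 322.7 + 322.2) / 12 = 3846.3000 / 12 = 320.5250
R̄ = (6.9 + 4.9 + 5.1 + 3.4 + 6.7 + 4.5 + 2.2 + 4.2 + 2.6 + 6.8 + 6.8 + 6.2) / 12 = 60.3000 / 12 = 5.0250
UCL = X̄̄ + A₂·R̄ = 320.5250 + 1.023 × 5.0250 = 325.6656

325.67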